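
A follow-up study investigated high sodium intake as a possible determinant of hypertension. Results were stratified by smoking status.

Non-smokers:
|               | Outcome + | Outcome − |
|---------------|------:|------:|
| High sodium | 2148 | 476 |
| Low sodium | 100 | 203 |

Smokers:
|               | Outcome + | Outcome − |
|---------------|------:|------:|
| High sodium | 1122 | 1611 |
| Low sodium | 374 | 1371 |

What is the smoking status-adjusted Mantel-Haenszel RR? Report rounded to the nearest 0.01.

RR_MH = Σ(aᵢ·n₀ᵢ/nᵢ) / Σ(cᵢ·n₁ᵢ/nᵢ), with n₁ᵢ = aᵢ+bᵢ (exposed), n₀ᵢ = cᵢ+dᵢ (unexposed), nᵢ = n₁ᵢ+n₀ᵢ.
Stratum 1 (Non-smokers): n₁ = 2624, n₀ = 303, n = 2927; a·n₀/n = 2148·303/2927 = 222.3587; c·n₁/n = 100·2624/2927 = 89.6481
Stratum 2 (Smokers): n₁ = 2733, n₀ = 1745, n = 4478; a·n₀/n = 1122·1745/4478 = 437.2242; c·n₁/n = 374·2733/4478 = 228.2586
RR_MH = (222.3587 + 437.2242) / (89.6481 + 228.2586) = 659.5829 / 317.9067 = 2.07477

2.07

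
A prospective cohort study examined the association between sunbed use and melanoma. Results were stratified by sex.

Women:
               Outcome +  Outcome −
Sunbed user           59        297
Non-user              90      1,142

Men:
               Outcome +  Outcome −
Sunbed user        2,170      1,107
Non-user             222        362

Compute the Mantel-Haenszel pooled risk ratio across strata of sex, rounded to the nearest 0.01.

1.79

RR_MH = Σ(aᵢ·n₀ᵢ/nᵢ) / Σ(cᵢ·n₁ᵢ/nᵢ), with n₁ᵢ = aᵢ+bᵢ (exposed), n₀ᵢ = cᵢ+dᵢ (unexposed), nᵢ = n₁ᵢ+n₀ᵢ.
Stratum 1 (Women): n₁ = 356, n₀ = 1232, n = 1588; a·n₀/n = 59·1232/1588 = 45.7733; c·n₁/n = 90·356/1588 = 20.1763
Stratum 2 (Men): n₁ = 3277, n₀ = 584, n = 3861; a·n₀/n = 2170·584/3861 = 328.2258; c·n₁/n = 222·3277/3861 = 188.4211
RR_MH = (45.7733 + 328.2258) / (20.1763 + 188.4211) = 373.9991 / 208.5975 = 1.79292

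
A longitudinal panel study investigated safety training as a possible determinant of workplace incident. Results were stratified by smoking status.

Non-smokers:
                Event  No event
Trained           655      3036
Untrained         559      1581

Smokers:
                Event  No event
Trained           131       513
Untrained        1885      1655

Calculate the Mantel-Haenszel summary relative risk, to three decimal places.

RR_MH = Σ(aᵢ·n₀ᵢ/nᵢ) / Σ(cᵢ·n₁ᵢ/nᵢ), with n₁ᵢ = aᵢ+bᵢ (exposed), n₀ᵢ = cᵢ+dᵢ (unexposed), nᵢ = n₁ᵢ+n₀ᵢ.
Stratum 1 (Non-smokers): n₁ = 3691, n₀ = 2140, n = 5831; a·n₀/n = 655·2140/5831 = 240.3876; c·n₁/n = 559·3691/5831 = 353.8448
Stratum 2 (Smokers): n₁ = 644, n₀ = 3540, n = 4184; a·n₀/n = 131·3540/4184 = 110.8365; c·n₁/n = 1885·644/4184 = 290.1386
RR_MH = (240.3876 + 110.8365) / (353.8448 + 290.1386) = 351.2241 / 643.9834 = 0.54539

0.545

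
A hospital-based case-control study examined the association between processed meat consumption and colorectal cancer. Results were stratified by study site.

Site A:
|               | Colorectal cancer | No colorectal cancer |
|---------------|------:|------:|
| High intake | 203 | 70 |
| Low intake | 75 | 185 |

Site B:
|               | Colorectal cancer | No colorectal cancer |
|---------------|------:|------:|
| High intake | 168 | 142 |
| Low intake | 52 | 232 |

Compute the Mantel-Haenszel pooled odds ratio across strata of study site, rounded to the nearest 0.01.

6.11

OR_MH = Σ(aᵢdᵢ/nᵢ) / Σ(bᵢcᵢ/nᵢ), where nᵢ is the stratum total.
Stratum 1 (Site A): n = 533; a·d/n = 203·185/533 = 70.4597; b·c/n = 70·75/533 = 9.8499
Stratum 2 (Site B): n = 594; a·d/n = 168·232/594 = 65.6162; b·c/n = 142·52/594 = 12.4310
OR_MH = (70.4597 + 65.6162) / (9.8499 + 12.4310) = 136.0758 / 22.2809 = 6.10729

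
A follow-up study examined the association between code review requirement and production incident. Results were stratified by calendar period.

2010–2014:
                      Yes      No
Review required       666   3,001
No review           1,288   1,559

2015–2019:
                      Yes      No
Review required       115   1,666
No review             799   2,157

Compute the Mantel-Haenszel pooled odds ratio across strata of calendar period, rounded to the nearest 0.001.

0.242

OR_MH = Σ(aᵢdᵢ/nᵢ) / Σ(bᵢcᵢ/nᵢ), where nᵢ is the stratum total.
Stratum 1 (2010–2014): n = 6514; a·d/n = 666·1559/6514 = 159.3942; b·c/n = 3001·1288/6514 = 593.3816
Stratum 2 (2015–2019): n = 4737; a·d/n = 115·2157/4737 = 52.3654; b·c/n = 1666·799/4737 = 281.0078
OR_MH = (159.3942 + 52.3654) / (593.3816 + 281.0078) = 211.7596 / 874.3895 = 0.24218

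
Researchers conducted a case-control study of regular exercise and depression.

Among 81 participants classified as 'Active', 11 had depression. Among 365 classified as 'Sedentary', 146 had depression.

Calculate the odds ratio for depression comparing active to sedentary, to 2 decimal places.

0.24

From the description: a = 11, b = 70, c = 146, d = 219.
OR = (a·d)/(b·c) = (11 × 219) / (70 × 146) = 2409 / 10220 = 0.23571
Exposure is associated with lower odds of depression (OR = 0.24 < 1).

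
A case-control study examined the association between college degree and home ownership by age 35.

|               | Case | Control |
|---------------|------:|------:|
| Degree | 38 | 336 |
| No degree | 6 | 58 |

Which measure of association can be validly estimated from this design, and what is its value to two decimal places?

1.09

Cells: a = 38, b = 336, c = 6, d = 58.
This is a case-control study: participants were sampled on outcome status, so risks in the source population cannot be estimated directly — relative risk is not valid here. The odds ratio is the appropriate measure.
OR = (a·d)/(b·c) = (38 × 58) / (336 × 6) = 2204 / 2016 = 1.09325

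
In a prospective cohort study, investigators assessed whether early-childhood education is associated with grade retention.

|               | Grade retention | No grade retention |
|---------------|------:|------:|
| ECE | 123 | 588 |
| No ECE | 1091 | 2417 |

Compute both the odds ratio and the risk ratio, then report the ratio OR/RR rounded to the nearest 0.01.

Cells: a = 123, b = 588, c = 1091, d = 2417.
OR = (123·2417)/(588·1091) = 297291/641508 = 0.46343
Risk in exposed = 123/711 = 0.17300; risk in unexposed = 1091/3508 = 0.31100; RR = 0.55625
OR/RR = 0.46343 / 0.55625 = 0.83312
The outcome is not rare, so the OR lies further from 1 than the RR.

0.83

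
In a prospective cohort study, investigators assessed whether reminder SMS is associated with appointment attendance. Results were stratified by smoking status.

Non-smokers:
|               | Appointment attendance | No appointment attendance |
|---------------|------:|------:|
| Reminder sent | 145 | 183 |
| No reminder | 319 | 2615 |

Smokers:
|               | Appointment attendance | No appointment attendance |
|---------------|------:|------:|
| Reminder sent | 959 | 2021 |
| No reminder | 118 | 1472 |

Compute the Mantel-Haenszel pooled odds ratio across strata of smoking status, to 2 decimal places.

OR_MH = Σ(aᵢdᵢ/nᵢ) / Σ(bᵢcᵢ/nᵢ), where nᵢ is the stratum total.
Stratum 1 (Non-smokers): n = 3262; a·d/n = 145·2615/3262 = 116.2400; b·c/n = 183·319/3262 = 17.8961
Stratum 2 (Smokers): n = 4570; a·d/n = 959·1472/4570 = 308.8945; b·c/n = 2021·118/4570 = 52.1834
OR_MH = (116.2400 + 308.8945) / (17.8961 + 52.1834) = 425.1346 / 70.0794 = 6.06647

6.07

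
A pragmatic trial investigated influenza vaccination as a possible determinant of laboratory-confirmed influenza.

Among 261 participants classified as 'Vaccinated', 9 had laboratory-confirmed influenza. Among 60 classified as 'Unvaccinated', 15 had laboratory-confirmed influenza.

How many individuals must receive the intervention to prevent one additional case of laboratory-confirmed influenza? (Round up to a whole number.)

5

Risk in treated group = 9/261 = 0.03448; risk in control = 15/60 = 0.25000.
Absolute risk reduction = 0.25000 − 0.03448 = 0.21552
NNT = 1 / ARR = 1 / 0.21552 = 4.640 → round up → 5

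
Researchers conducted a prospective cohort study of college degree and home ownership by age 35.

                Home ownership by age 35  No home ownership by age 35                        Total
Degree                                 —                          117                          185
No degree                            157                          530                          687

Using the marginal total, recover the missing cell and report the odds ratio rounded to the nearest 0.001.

1.962

The missing cell is in the exposed row: 185 − 117 = 68.
So a = 68, b = 117, c = 157, d = 530.
OR = (a·d)/(b·c) = (68 × 530) / (117 × 157) = 36040 / 18369 = 1.96200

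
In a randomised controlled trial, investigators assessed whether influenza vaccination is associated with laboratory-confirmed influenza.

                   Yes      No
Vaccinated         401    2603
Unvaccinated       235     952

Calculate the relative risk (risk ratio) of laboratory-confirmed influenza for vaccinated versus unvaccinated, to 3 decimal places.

0.674

Cells: a = 401, b = 2603, c = 235, d = 952.
Risk in exposed = 401/3004 = 0.13349; risk in unexposed = 235/1187 = 0.19798.
RR = 0.13349 / 0.19798 = 0.67426
The risk is 33% lower among the exposed than among the unexposed.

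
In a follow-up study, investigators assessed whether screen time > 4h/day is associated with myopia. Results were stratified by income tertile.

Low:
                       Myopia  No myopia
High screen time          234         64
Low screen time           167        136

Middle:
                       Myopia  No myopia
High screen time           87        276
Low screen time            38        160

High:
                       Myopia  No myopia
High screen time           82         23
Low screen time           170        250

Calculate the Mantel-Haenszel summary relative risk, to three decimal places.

RR_MH = Σ(aᵢ·n₀ᵢ/nᵢ) / Σ(cᵢ·n₁ᵢ/nᵢ), with n₁ᵢ = aᵢ+bᵢ (exposed), n₀ᵢ = cᵢ+dᵢ (unexposed), nᵢ = n₁ᵢ+n₀ᵢ.
Stratum 1 (Low): n₁ = 298, n₀ = 303, n = 601; a·n₀/n = 234·303/601 = 117.9734; c·n₁/n = 167·298/601 = 82.8053
Stratum 2 (Middle): n₁ = 363, n₀ = 198, n = 561; a·n₀/n = 87·198/561 = 30.7059; c·n₁/n = 38·363/561 = 24.5882
Stratum 3 (High): n₁ = 105, n₀ = 420, n = 525; a·n₀/n = 82·420/525 = 65.6000; c·n₁/n = 170·105/525 = 34.0000
RR_MH = (117.9734 + 30.7059 + 65.6000) / (82.8053 + 24.5882 + 34.0000) = 214.2793 / 141.3936 = 1.51548

1.515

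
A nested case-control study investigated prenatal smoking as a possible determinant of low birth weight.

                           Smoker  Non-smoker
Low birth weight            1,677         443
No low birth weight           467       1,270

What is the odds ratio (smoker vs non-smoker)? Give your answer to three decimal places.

Reading the table with exposure as columns: a = 1677 (Smoker, case), b = 467 (Smoker, non-case), c = 443 (Non-smoker, case), d = 1270.
OR = (a·d)/(b·c) = (1677 × 1270) / (467 × 443) = 2129790 / 206881 = 10.29476
The odds of low birth weight are about 10.29 times as high in the smoker group.

10.295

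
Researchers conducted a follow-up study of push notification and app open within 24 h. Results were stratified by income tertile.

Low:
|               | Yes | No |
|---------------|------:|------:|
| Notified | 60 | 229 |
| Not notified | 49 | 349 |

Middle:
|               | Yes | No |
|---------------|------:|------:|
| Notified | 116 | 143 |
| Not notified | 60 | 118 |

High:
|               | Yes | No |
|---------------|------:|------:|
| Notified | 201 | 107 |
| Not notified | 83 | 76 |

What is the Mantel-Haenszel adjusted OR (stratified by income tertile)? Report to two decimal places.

OR_MH = Σ(aᵢdᵢ/nᵢ) / Σ(bᵢcᵢ/nᵢ), where nᵢ is the stratum total.
Stratum 1 (Low): n = 687; a·d/n = 60·349/687 = 30.4803; b·c/n = 229·49/687 = 16.3333
Stratum 2 (Middle): n = 437; a·d/n = 116·118/437 = 31.3227; b·c/n = 143·60/437 = 19.6339
Stratum 3 (High): n = 467; a·d/n = 201·76/467 = 32.7109; b·c/n = 107·83/467 = 19.0171
OR_MH = (30.4803 + 31.3227 + 32.7109) / (16.3333 + 19.6339 + 19.0171) = 94.5139 / 54.9843 = 1.71892

1.72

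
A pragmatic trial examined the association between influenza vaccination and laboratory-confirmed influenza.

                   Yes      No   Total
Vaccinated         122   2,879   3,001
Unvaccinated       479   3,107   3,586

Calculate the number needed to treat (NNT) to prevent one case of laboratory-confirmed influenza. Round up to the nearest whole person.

11

Risk in treated group = 122/3001 = 0.04065; risk in control = 479/3586 = 0.13358.
Absolute risk reduction = 0.13358 − 0.04065 = 0.09292
NNT = 1 / ARR = 1 / 0.09292 = 10.762 → round up → 11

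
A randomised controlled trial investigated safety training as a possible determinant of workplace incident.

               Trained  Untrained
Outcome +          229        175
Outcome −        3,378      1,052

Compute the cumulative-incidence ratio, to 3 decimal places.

Reading the table with exposure as columns: a = 229 (Trained, case), b = 3378 (Trained, non-case), c = 175 (Untrained, case), d = 1052.
Risk in exposed = 229/3607 = 0.06349; risk in unexposed = 175/1227 = 0.14262.
RR = 0.06349 / 0.14262 = 0.44514
The risk is 55% lower among the exposed than among the unexposed.

0.445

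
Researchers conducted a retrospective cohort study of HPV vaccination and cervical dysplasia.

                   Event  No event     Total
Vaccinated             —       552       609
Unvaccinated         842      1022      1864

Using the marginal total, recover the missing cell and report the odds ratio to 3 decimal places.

The missing cell is in the exposed row: 609 − 552 = 57.
So a = 57, b = 552, c = 842, d = 1022.
OR = (a·d)/(b·c) = (57 × 1022) / (552 × 842) = 58254 / 464784 = 0.12534

0.125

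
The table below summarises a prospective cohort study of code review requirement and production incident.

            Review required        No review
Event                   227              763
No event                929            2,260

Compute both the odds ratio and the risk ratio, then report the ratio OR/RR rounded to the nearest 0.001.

Reading the table with exposure as columns: a = 227 (Review required, case), b = 929 (Review required, non-case), c = 763 (No review, case), d = 2260.
OR = (227·2260)/(929·763) = 513020/708827 = 0.72376
Risk in exposed = 227/1156 = 0.19637; risk in unexposed = 763/3023 = 0.25240; RR = 0.77800
OR/RR = 0.72376 / 0.77800 = 0.93028
The outcome is not rare, so the OR lies further from 1 than the RR.

0.930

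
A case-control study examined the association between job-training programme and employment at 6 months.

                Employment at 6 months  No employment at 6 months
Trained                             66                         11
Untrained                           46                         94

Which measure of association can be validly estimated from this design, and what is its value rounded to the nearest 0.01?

Cells: a = 66, b = 11, c = 46, d = 94.
This is a case-control study: participants were sampled on outcome status, so risks in the source population cannot be estimated directly — relative risk is not valid here. The odds ratio is the appropriate measure.
OR = (a·d)/(b·c) = (66 × 94) / (11 × 46) = 6204 / 506 = 12.26087

12.26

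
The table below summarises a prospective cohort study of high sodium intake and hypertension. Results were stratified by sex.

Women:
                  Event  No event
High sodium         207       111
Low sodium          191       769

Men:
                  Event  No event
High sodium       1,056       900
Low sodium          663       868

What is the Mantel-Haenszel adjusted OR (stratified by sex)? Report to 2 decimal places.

2.06

OR_MH = Σ(aᵢdᵢ/nᵢ) / Σ(bᵢcᵢ/nᵢ), where nᵢ is the stratum total.
Stratum 1 (Women): n = 1278; a·d/n = 207·769/1278 = 124.5563; b·c/n = 111·191/1278 = 16.5892
Stratum 2 (Men): n = 3487; a·d/n = 1056·868/3487 = 262.8644; b·c/n = 900·663/3487 = 171.1213
OR_MH = (124.5563 + 262.8644) / (16.5892 + 171.1213) = 387.4207 / 187.7105 = 2.06393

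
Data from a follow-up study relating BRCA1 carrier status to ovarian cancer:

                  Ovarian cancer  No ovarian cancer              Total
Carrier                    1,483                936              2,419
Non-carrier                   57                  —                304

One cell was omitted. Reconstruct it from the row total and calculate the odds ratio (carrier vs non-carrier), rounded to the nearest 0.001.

6.866

The missing cell is in the unexposed row: 304 − 57 = 247.
So a = 1483, b = 936, c = 57, d = 247.
OR = (a·d)/(b·c) = (1483 × 247) / (936 × 57) = 366301 / 53352 = 6.86574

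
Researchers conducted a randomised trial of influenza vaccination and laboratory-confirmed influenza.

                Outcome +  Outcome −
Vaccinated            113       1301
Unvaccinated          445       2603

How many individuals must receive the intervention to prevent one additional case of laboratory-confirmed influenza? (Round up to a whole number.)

16

Risk in treated group = 113/1414 = 0.07992; risk in control = 445/3048 = 0.14600.
Absolute risk reduction = 0.14600 − 0.07992 = 0.06608
NNT = 1 / ARR = 1 / 0.06608 = 15.133 → round up → 16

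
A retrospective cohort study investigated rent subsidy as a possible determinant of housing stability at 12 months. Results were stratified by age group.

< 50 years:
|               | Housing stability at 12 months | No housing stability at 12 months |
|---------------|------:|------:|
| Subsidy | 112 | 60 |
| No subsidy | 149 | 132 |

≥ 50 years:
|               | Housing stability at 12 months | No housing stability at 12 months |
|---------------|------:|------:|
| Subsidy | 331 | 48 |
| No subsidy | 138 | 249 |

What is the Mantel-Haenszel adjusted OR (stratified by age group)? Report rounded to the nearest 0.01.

4.94

OR_MH = Σ(aᵢdᵢ/nᵢ) / Σ(bᵢcᵢ/nᵢ), where nᵢ is the stratum total.
Stratum 1 (< 50 years): n = 453; a·d/n = 112·132/453 = 32.6358; b·c/n = 60·149/453 = 19.7351
Stratum 2 (≥ 50 years): n = 766; a·d/n = 331·249/766 = 107.5966; b·c/n = 48·138/766 = 8.6475
OR_MH = (32.6358 + 107.5966) / (19.7351 + 8.6475) = 140.2324 / 28.3826 = 4.94078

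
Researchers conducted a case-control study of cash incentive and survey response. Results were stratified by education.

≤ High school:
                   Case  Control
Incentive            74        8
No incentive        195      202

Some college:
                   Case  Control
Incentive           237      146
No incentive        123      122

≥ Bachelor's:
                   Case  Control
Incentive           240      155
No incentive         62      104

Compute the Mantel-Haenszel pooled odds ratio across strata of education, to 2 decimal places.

OR_MH = Σ(aᵢdᵢ/nᵢ) / Σ(bᵢcᵢ/nᵢ), where nᵢ is the stratum total.
Stratum 1 (≤ High school): n = 479; a·d/n = 74·202/479 = 31.2067; b·c/n = 8·195/479 = 3.2568
Stratum 2 (Some college): n = 628; a·d/n = 237·122/628 = 46.0414; b·c/n = 146·123/628 = 28.5955
Stratum 3 (≥ Bachelor's): n = 561; a·d/n = 240·104/561 = 44.4920; b·c/n = 155·62/561 = 17.1301
OR_MH = (31.2067 + 46.0414 + 44.4920) / (3.2568 + 28.5955 + 17.1301) = 121.7401 / 48.9825 = 2.48538

2.49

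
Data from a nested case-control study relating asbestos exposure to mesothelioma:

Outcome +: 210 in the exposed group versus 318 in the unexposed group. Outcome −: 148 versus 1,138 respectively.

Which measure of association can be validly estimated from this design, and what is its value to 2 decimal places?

5.08

From the description: a = 210, b = 148, c = 318, d = 1138.
This is a nested case-control study: participants were sampled on outcome status, so risks in the source population cannot be estimated directly — relative risk is not valid here. The odds ratio is the appropriate measure.
OR = (a·d)/(b·c) = (210 × 1138) / (148 × 318) = 238980 / 47064 = 5.07777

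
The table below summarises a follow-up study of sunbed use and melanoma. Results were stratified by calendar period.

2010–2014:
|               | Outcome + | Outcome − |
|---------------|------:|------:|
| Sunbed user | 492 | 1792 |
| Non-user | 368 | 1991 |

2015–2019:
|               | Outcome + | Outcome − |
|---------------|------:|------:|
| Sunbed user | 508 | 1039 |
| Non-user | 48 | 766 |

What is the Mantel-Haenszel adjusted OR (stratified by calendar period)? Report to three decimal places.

OR_MH = Σ(aᵢdᵢ/nᵢ) / Σ(bᵢcᵢ/nᵢ), where nᵢ is the stratum total.
Stratum 1 (2010–2014): n = 4643; a·d/n = 492·1991/4643 = 210.9782; b·c/n = 1792·368/4643 = 142.0323
Stratum 2 (2015–2019): n = 2361; a·d/n = 508·766/2361 = 164.8149; b·c/n = 1039·48/2361 = 21.1233
OR_MH = (210.9782 + 164.8149) / (142.0323 + 21.1233) = 375.7932 / 163.1556 = 2.30328

2.303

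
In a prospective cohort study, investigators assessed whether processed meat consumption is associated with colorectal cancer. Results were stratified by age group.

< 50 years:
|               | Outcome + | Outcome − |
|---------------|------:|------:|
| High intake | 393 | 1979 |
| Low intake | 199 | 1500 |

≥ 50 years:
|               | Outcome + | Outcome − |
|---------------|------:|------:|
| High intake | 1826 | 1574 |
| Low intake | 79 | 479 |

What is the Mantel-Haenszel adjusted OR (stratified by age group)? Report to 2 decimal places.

2.85

OR_MH = Σ(aᵢdᵢ/nᵢ) / Σ(bᵢcᵢ/nᵢ), where nᵢ is the stratum total.
Stratum 1 (< 50 years): n = 4071; a·d/n = 393·1500/4071 = 144.8047; b·c/n = 1979·199/4071 = 96.7381
Stratum 2 (≥ 50 years): n = 3958; a·d/n = 1826·479/3958 = 220.9838; b·c/n = 1574·79/3958 = 31.4164
OR_MH = (144.8047 + 220.9838) / (96.7381 + 31.4164) = 365.7885 / 128.1545 = 2.85428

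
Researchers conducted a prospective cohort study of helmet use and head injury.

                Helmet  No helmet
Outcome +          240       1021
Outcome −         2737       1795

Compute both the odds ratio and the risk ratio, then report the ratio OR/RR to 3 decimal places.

0.693

Reading the table with exposure as columns: a = 240 (Helmet, case), b = 2737 (Helmet, non-case), c = 1021 (No helmet, case), d = 1795.
OR = (240·1795)/(2737·1021) = 430800/2794477 = 0.15416
Risk in exposed = 240/2977 = 0.08062; risk in unexposed = 1021/2816 = 0.36257; RR = 0.22235
OR/RR = 0.15416 / 0.22235 = 0.69332
The outcome is not rare, so the OR lies further from 1 than the RR.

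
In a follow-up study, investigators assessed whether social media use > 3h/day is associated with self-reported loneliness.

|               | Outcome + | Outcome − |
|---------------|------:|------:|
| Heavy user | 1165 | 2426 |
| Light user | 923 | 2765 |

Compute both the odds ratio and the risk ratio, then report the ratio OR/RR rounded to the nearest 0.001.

Cells: a = 1165, b = 2426, c = 923, d = 2765.
OR = (1165·2765)/(2426·923) = 3221225/2239198 = 1.43856
Risk in exposed = 1165/3591 = 0.32442; risk in unexposed = 923/3688 = 0.25027; RR = 1.29628
OR/RR = 1.43856 / 1.29628 = 1.10976
The outcome is not rare, so the OR lies further from 1 than the RR.

1.110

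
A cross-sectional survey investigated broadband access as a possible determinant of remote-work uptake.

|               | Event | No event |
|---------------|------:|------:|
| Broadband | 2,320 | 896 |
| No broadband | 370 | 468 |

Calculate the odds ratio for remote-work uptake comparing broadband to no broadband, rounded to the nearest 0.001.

Cells: a = 2320, b = 896, c = 370, d = 468.
OR = (a·d)/(b·c) = (2320 × 468) / (896 × 370) = 1085760 / 331520 = 3.27510
The odds of remote-work uptake are about 3.28 times as high in the broadband group.

3.275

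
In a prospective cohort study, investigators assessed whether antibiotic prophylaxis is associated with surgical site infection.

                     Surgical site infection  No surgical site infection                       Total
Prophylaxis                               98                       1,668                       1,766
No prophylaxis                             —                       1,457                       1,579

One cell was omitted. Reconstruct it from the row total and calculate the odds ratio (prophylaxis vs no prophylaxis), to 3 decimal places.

The missing cell is in the unexposed row: 1579 − 1457 = 122.
So a = 98, b = 1668, c = 122, d = 1457.
OR = (a·d)/(b·c) = (98 × 1457) / (1668 × 122) = 142786 / 203496 = 0.70166

0.702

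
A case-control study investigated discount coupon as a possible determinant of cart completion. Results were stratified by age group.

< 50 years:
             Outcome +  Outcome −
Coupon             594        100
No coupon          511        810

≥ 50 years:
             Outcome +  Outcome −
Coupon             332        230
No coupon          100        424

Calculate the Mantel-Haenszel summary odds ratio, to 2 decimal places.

OR_MH = Σ(aᵢdᵢ/nᵢ) / Σ(bᵢcᵢ/nᵢ), where nᵢ is the stratum total.
Stratum 1 (< 50 years): n = 2015; a·d/n = 594·810/2015 = 238.7792; b·c/n = 100·511/2015 = 25.3598
Stratum 2 (≥ 50 years): n = 1086; a·d/n = 332·424/1086 = 129.6206; b·c/n = 230·100/1086 = 21.1786
OR_MH = (238.7792 + 129.6206) / (25.3598 + 21.1786) = 368.3998 / 46.5384 = 7.91603

7.92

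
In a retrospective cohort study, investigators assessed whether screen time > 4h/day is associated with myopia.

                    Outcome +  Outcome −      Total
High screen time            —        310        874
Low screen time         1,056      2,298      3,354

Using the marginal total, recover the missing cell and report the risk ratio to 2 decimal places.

The missing cell is in the exposed row: 874 − 310 = 564.
So a = 564, b = 310, c = 1056, d = 2298.
RR = [a/(a+b)] / [c/(c+d)] = (564/874) / (1056/3354) = 0.64531/0.31485 = 2.04959

2.05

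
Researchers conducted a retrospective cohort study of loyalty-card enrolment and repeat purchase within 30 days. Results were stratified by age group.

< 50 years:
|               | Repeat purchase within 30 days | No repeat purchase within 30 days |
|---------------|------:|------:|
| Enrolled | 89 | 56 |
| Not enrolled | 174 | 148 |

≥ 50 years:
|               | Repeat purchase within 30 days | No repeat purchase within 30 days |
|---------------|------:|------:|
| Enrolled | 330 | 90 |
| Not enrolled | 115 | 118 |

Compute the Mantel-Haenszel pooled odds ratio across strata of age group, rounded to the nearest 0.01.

OR_MH = Σ(aᵢdᵢ/nᵢ) / Σ(bᵢcᵢ/nᵢ), where nᵢ is the stratum total.
Stratum 1 (< 50 years): n = 467; a·d/n = 89·148/467 = 28.2056; b·c/n = 56·174/467 = 20.8651
Stratum 2 (≥ 50 years): n = 653; a·d/n = 330·118/653 = 59.6325; b·c/n = 90·115/653 = 15.8499
OR_MH = (28.2056 + 59.6325) / (20.8651 + 15.8499) = 87.8380 / 36.7150 = 2.39243

2.39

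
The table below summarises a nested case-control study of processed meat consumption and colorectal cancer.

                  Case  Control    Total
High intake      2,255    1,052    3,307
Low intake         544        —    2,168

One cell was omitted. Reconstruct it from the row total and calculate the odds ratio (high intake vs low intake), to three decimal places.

The missing cell is in the unexposed row: 2168 − 544 = 1624.
So a = 2255, b = 1052, c = 544, d = 1624.
OR = (a·d)/(b·c) = (2255 × 1624) / (1052 × 544) = 3662120 / 572288 = 6.39909

6.399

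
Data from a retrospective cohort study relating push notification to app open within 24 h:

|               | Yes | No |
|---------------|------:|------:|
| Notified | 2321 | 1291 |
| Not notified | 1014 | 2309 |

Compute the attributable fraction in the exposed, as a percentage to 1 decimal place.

52.5

Cells: a = 2321, b = 1291, c = 1014, d = 2309.
Risk in exposed = 2321/3612 = 0.64258; risk in unexposed = 1014/3323 = 0.30515.
RR = 0.64258/0.30515 = 2.10581
AR% = (RR − 1)/RR × 100 = (2.10581 − 1)/2.10581 × 100 = 52.5124%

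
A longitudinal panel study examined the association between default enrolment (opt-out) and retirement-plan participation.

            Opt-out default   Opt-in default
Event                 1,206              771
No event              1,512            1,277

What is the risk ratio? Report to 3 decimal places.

Reading the table with exposure as columns: a = 1206 (Opt-out default, case), b = 1512 (Opt-out default, non-case), c = 771 (Opt-in default, case), d = 1277.
Risk in exposed = 1206/2718 = 0.44371; risk in unexposed = 771/2048 = 0.37646.
RR = 0.44371 / 0.37646 = 1.17862
The risk among the exposed is 1.18 times that among the unexposed.

1.179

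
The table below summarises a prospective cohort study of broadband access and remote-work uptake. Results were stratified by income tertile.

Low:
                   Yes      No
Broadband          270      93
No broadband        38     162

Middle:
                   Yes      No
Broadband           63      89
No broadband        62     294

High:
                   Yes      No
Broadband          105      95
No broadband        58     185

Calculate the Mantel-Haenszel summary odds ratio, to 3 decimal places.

OR_MH = Σ(aᵢdᵢ/nᵢ) / Σ(bᵢcᵢ/nᵢ), where nᵢ is the stratum total.
Stratum 1 (Low): n = 563; a·d/n = 270·162/563 = 77.6909; b·c/n = 93·38/563 = 6.2771
Stratum 2 (Middle): n = 508; a·d/n = 63·294/508 = 36.4606; b·c/n = 89·62/508 = 10.8622
Stratum 3 (High): n = 443; a·d/n = 105·185/443 = 43.8488; b·c/n = 95·58/443 = 12.4379
OR_MH = (77.6909 + 36.4606 + 43.8488) / (6.2771 + 10.8622 + 12.4379) = 158.0003 / 29.5772 = 5.34196

5.342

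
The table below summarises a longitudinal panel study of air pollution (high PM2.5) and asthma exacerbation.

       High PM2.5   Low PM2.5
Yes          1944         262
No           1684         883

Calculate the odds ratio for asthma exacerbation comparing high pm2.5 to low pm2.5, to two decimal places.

3.89

Reading the table with exposure as columns: a = 1944 (High PM2.5, case), b = 1684 (High PM2.5, non-case), c = 262 (Low PM2.5, case), d = 883.
OR = (a·d)/(b·c) = (1944 × 883) / (1684 × 262) = 1716552 / 441208 = 3.89057
The odds of asthma exacerbation are about 3.89 times as high in the high pm2.5 group.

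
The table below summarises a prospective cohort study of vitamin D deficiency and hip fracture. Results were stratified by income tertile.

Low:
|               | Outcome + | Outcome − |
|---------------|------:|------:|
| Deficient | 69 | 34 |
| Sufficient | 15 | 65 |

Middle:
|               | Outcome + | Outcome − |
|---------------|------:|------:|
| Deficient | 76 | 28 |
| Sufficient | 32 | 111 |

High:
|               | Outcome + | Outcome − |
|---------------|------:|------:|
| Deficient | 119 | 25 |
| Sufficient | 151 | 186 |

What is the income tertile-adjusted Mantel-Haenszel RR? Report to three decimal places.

2.347

RR_MH = Σ(aᵢ·n₀ᵢ/nᵢ) / Σ(cᵢ·n₁ᵢ/nᵢ), with n₁ᵢ = aᵢ+bᵢ (exposed), n₀ᵢ = cᵢ+dᵢ (unexposed), nᵢ = n₁ᵢ+n₀ᵢ.
Stratum 1 (Low): n₁ = 103, n₀ = 80, n = 183; a·n₀/n = 69·80/183 = 30.1639; c·n₁/n = 15·103/183 = 8.4426
Stratum 2 (Middle): n₁ = 104, n₀ = 143, n = 247; a·n₀/n = 76·143/247 = 44.0000; c·n₁/n = 32·104/247 = 13.4737
Stratum 3 (High): n₁ = 144, n₀ = 337, n = 481; a·n₀/n = 119·337/481 = 83.3742; c·n₁/n = 151·144/481 = 45.2058
RR_MH = (30.1639 + 44.0000 + 83.3742) / (8.4426 + 13.4737 + 45.2058) = 157.5382 / 67.1221 = 2.34704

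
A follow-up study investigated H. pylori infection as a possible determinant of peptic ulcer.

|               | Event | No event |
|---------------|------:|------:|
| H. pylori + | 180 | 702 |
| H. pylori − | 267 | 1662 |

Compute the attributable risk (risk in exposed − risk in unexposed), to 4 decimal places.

Cells: a = 180, b = 702, c = 267, d = 1662.
Risk in exposed = 180/882 = 0.204082; risk in unexposed = 267/1929 = 0.138414.
Risk difference = 0.204082 − 0.138414 = 0.065668

0.0657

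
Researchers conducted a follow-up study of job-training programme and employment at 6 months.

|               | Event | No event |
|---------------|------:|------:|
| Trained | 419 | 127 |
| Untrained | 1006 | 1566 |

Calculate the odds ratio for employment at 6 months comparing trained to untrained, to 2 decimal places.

Cells: a = 419, b = 127, c = 1006, d = 1566.
OR = (a·d)/(b·c) = (419 × 1566) / (127 × 1006) = 656154 / 127762 = 5.13575
The odds of employment at 6 months are about 5.14 times as high in the trained group.

5.14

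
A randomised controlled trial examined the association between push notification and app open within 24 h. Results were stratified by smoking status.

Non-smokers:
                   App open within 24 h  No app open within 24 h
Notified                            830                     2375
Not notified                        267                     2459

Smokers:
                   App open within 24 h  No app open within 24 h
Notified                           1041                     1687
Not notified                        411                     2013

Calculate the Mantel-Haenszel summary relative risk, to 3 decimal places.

2.407

RR_MH = Σ(aᵢ·n₀ᵢ/nᵢ) / Σ(cᵢ·n₁ᵢ/nᵢ), with n₁ᵢ = aᵢ+bᵢ (exposed), n₀ᵢ = cᵢ+dᵢ (unexposed), nᵢ = n₁ᵢ+n₀ᵢ.
Stratum 1 (Non-smokers): n₁ = 3205, n₀ = 2726, n = 5931; a·n₀/n = 830·2726/5931 = 381.4837; c·n₁/n = 267·3205/5931 = 144.2817
Stratum 2 (Smokers): n₁ = 2728, n₀ = 2424, n = 5152; a·n₀/n = 1041·2424/5152 = 489.7873; c·n₁/n = 411·2728/5152 = 217.6258
RR_MH = (381.4837 + 489.7873) / (144.2817 + 217.6258) = 871.2710 / 361.9075 = 2.40744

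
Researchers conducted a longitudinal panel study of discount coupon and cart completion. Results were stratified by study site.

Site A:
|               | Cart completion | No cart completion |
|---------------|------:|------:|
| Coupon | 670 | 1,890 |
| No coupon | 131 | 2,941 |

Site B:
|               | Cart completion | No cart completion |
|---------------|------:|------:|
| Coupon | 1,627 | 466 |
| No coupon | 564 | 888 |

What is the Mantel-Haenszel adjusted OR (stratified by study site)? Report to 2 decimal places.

OR_MH = Σ(aᵢdᵢ/nᵢ) / Σ(bᵢcᵢ/nᵢ), where nᵢ is the stratum total.
Stratum 1 (Site A): n = 5632; a·d/n = 670·2941/5632 = 349.8704; b·c/n = 1890·131/5632 = 43.9613
Stratum 2 (Site B): n = 3545; a·d/n = 1627·888/3545 = 407.5532; b·c/n = 466·564/3545 = 74.1394
OR_MH = (349.8704 + 407.5532) / (43.9613 + 74.1394) = 757.4236 / 118.1006 = 6.41337

6.41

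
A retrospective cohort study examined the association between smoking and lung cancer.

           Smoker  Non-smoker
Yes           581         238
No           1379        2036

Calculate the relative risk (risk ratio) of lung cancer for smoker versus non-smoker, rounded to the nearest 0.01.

Reading the table with exposure as columns: a = 581 (Smoker, case), b = 1379 (Smoker, non-case), c = 238 (Non-smoker, case), d = 2036.
Risk in exposed = 581/1960 = 0.29643; risk in unexposed = 238/2274 = 0.10466.
RR = 0.29643 / 0.10466 = 2.83226
The risk among the exposed is 2.83 times that among the unexposed.

2.83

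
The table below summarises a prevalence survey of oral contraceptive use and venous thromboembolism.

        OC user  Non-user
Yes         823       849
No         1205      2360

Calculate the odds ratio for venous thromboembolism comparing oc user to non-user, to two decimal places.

Reading the table with exposure as columns: a = 823 (OC user, case), b = 1205 (OC user, non-case), c = 849 (Non-user, case), d = 2360.
OR = (a·d)/(b·c) = (823 × 2360) / (1205 × 849) = 1942280 / 1023045 = 1.89853
The odds of venous thromboembolism are about 1.90 times as high in the oc user group.

1.90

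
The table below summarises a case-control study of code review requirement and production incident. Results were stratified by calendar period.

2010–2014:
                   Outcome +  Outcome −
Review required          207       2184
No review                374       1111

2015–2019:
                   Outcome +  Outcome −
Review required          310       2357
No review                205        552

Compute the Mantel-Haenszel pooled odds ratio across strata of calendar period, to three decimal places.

0.311

OR_MH = Σ(aᵢdᵢ/nᵢ) / Σ(bᵢcᵢ/nᵢ), where nᵢ is the stratum total.
Stratum 1 (2010–2014): n = 3876; a·d/n = 207·1111/3876 = 59.3336; b·c/n = 2184·374/3876 = 210.7368
Stratum 2 (2015–2019): n = 3424; a·d/n = 310·552/3424 = 49.9766; b·c/n = 2357·205/3424 = 141.1171
OR_MH = (59.3336 + 49.9766) / (210.7368 + 141.1171) = 109.3102 / 351.8540 = 0.31067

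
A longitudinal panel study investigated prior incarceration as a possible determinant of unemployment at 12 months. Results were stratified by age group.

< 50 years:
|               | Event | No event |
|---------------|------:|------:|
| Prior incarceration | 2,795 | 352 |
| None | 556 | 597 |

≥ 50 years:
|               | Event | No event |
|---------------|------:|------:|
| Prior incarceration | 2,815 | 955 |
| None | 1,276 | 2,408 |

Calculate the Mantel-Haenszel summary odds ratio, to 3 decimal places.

OR_MH = Σ(aᵢdᵢ/nᵢ) / Σ(bᵢcᵢ/nᵢ), where nᵢ is the stratum total.
Stratum 1 (< 50 years): n = 4300; a·d/n = 2795·597/4300 = 388.0500; b·c/n = 352·556/4300 = 45.5144
Stratum 2 (≥ 50 years): n = 7454; a·d/n = 2815·2408/7454 = 909.3802; b·c/n = 955·1276/7454 = 163.4800
OR_MH = (388.0500 + 909.3802) / (45.5144 + 163.4800) = 1297.4302 / 208.9944 = 6.20797

6.208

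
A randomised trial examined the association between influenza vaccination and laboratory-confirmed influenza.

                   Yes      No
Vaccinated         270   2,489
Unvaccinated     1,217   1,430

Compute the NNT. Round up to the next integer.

3

Risk in treated group = 270/2759 = 0.09786; risk in control = 1217/2647 = 0.45977.
Absolute risk reduction = 0.45977 − 0.09786 = 0.36190
NNT = 1 / ARR = 1 / 0.36190 = 2.763 → round up → 3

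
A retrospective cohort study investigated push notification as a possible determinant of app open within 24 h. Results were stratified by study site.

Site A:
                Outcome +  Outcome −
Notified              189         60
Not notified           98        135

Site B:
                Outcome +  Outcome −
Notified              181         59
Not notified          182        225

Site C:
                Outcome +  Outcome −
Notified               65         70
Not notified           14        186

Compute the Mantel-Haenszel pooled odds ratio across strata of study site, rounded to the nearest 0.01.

OR_MH = Σ(aᵢdᵢ/nᵢ) / Σ(bᵢcᵢ/nᵢ), where nᵢ is the stratum total.
Stratum 1 (Site A): n = 482; a·d/n = 189·135/482 = 52.9357; b·c/n = 60·98/482 = 12.1992
Stratum 2 (Site B): n = 647; a·d/n = 181·225/647 = 62.9444; b·c/n = 59·182/647 = 16.5966
Stratum 3 (Site C): n = 335; a·d/n = 65·186/335 = 36.0896; b·c/n = 70·14/335 = 2.9254
OR_MH = (52.9357 + 62.9444 + 36.0896) / (12.1992 + 16.5966 + 2.9254) = 151.9696 / 31.7211 = 4.79080

4.79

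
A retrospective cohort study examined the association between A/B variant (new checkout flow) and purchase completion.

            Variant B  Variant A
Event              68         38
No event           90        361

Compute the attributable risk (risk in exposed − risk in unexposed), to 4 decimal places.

0.3351

Reading the table with exposure as columns: a = 68 (Variant B, case), b = 90 (Variant B, non-case), c = 38 (Variant A, case), d = 361.
Risk in exposed = 68/158 = 0.430380; risk in unexposed = 38/399 = 0.095238.
Risk difference = 0.430380 − 0.095238 = 0.335142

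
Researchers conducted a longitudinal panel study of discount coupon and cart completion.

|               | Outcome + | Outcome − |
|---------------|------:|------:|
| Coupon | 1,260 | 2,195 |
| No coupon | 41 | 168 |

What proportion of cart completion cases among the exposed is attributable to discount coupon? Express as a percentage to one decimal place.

Cells: a = 1260, b = 2195, c = 41, d = 168.
Risk in exposed = 1260/3455 = 0.36469; risk in unexposed = 41/209 = 0.19617.
RR = 0.36469/0.19617 = 1.85902
AR% = (RR − 1)/RR × 100 = (1.85902 − 1)/1.85902 × 100 = 46.2083%

46.2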